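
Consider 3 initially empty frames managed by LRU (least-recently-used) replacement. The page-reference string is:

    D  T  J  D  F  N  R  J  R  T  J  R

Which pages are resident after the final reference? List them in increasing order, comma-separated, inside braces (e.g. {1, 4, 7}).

{J, R, T}

D -> fault, frames (D)
T -> fault, frames (D T)
J -> fault, frames (D T J)
D -> hit
F -> fault, evict T, frames (J D F)
N -> fault, evict J, frames (D F N)
R -> fault, evict D, frames (F N R)
J -> fault, evict F, frames (N R J)
R -> hit
T -> fault, evict N, frames (J R T)
J -> hit
R -> hit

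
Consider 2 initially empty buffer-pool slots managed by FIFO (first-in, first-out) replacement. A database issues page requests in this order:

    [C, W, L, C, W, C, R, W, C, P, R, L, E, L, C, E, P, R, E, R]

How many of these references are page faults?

C: miss, frames (C)
W: miss, frames (C W)
L: miss, evict C, frames (W L)
C: miss, evict W, frames (L C)
W: miss, evict L, frames (C W)
C: hit
R: miss, evict C, frames (W R)
W: hit
C: miss, evict W, frames (R C)
P: miss, evict R, frames (C P)
R: miss, evict C, frames (P R)
L: miss, evict P, frames (R L)
E: miss, evict R, frames (L E)
L: hit
C: miss, evict L, frames (E C)
E: hit
P: miss, evict E, frames (C P)
R: miss, evict C, frames (P R)
E: miss, evict P, frames (R E)
R: hit
Page faults: 15.

15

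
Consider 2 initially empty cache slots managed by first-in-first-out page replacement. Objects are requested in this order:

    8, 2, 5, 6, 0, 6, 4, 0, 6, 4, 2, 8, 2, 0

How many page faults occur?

8 → miss, frames {8}
2 → miss, frames {8,2}
5 → miss, evict 8, frames {2,5}
6 → miss, evict 2, frames {5,6}
0 → miss, evict 5, frames {6,0}
6 → hit
4 → miss, evict 6, frames {0,4}
0 → hit
6 → miss, evict 0, frames {4,6}
4 → hit
2 → miss, evict 4, frames {6,2}
8 → miss, evict 6, frames {2,8}
2 → hit
0 → miss, evict 2, frames {8,0}
Page faults: 10.

10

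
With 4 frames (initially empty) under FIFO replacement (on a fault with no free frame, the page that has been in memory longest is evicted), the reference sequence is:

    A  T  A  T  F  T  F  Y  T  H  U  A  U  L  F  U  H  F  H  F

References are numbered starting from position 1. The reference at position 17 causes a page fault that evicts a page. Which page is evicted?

pos 1: A: fault, frames (A)
pos 2: T: fault, frames (A T)
pos 3: A: hit
pos 4: T: hit
pos 5: F: fault, frames (A T F)
pos 6: T: hit
pos 7: F: hit
pos 8: Y: fault, frames (A T F Y)
pos 9: T: hit
pos 10: H: fault, evict A, frames (T F Y H)
pos 11: U: fault, evict T, frames (F Y H U)
pos 12: A: fault, evict F, frames (Y H U A)
pos 13: U: hit
pos 14: L: fault, evict Y, frames (H U A L)
pos 15: F: fault, evict H, frames (U A L F)
pos 16: U: hit
pos 17: H: fault, evict U, frames (A L F H)
At position 17, page U is evicted.

U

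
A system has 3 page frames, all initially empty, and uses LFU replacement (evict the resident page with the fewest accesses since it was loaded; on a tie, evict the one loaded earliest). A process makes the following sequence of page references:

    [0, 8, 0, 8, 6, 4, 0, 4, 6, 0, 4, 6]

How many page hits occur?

0 -> miss, frames [0]
8 -> miss, frames [0, 8]
0 -> hit
8 -> hit
6 -> miss, frames [0, 8, 6]
4 -> miss, evict 6, frames [0, 8, 4]
0 -> hit
4 -> hit
6 -> miss, evict 8, frames [0, 4, 6]
0 -> hit
4 -> hit
6 -> hit
Hits: 7.

7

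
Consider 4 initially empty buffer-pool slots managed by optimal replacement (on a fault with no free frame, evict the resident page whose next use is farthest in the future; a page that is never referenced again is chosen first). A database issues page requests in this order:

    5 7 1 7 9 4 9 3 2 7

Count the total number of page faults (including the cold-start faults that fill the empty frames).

7

5 → fault, frames {5}
7 → fault, frames {5,7}
1 → fault, frames {5,7,1}
7 → hit
9 → fault, frames {5,7,1,9}
4 → fault, evict 1, frames {5,7,9,4}
9 → hit
3 → fault, evict 4, frames {5,7,9,3}
2 → fault, evict 3, frames {5,7,9,2}
7 → hit
Page faults: 7.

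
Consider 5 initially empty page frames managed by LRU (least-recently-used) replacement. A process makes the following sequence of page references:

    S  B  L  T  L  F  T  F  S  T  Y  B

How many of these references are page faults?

7

S → miss, frames {S}
B → miss, frames {S,B}
L → miss, frames {S,B,L}
T → miss, frames {S,B,L,T}
L → hit
F → miss, frames {S,B,T,L,F}
T → hit
F → hit
S → hit
T → hit
Y → miss, evict B, frames {L,F,S,T,Y}
B → miss, evict L, frames {F,S,T,Y,B}
Page faults: 7.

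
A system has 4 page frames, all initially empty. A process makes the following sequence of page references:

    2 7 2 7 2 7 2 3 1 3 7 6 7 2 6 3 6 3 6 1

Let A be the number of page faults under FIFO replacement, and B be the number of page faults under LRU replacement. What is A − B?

Under FIFO: F F . . . . . F F . . F . F . . . . . . → 6 faults.
Under LRU: F F . . . . . F F . . F . F . . . . . F → 7 faults.
A − B = 6 − 7 = -1.

-1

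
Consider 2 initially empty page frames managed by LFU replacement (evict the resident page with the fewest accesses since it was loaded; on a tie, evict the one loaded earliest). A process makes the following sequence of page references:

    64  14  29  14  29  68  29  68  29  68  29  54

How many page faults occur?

5

64 -> miss, frames {64}
14 -> miss, frames {64,14}
29 -> miss, evict 64, frames {14,29}
14 -> hit
29 -> hit
68 -> miss, evict 14, frames {29,68}
29 -> hit
68 -> hit
29 -> hit
68 -> hit
29 -> hit
54 -> miss, evict 68, frames {29,54}
Page faults: 5.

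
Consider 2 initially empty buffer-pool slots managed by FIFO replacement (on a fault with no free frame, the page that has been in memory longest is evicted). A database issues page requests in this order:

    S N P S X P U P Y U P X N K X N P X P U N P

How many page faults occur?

19

S: miss, frames (S)
N: miss, frames (S N)
P: miss, evict S, frames (N P)
S: miss, evict N, frames (P S)
X: miss, evict P, frames (S X)
P: miss, evict S, frames (X P)
U: miss, evict X, frames (P U)
P: hit
Y: miss, evict P, frames (U Y)
U: hit
P: miss, evict U, frames (Y P)
X: miss, evict Y, frames (P X)
N: miss, evict P, frames (X N)
K: miss, evict X, frames (N K)
X: miss, evict N, frames (K X)
N: miss, evict K, frames (X N)
P: miss, evict X, frames (N P)
X: miss, evict N, frames (P X)
P: hit
U: miss, evict P, frames (X U)
N: miss, evict X, frames (U N)
P: miss, evict U, frames (N P)
Page faults: 19.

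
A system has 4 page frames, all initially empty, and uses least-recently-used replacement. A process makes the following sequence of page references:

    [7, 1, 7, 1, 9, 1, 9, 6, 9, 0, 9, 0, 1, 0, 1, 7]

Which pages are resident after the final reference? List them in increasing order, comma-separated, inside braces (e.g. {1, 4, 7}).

7: miss, frames [7]
1: miss, frames [7, 1]
7: hit
1: hit
9: miss, frames [7, 1, 9]
1: hit
9: hit
6: miss, frames [7, 1, 9, 6]
9: hit
0: miss, evict 7, frames [1, 6, 9, 0]
9: hit
0: hit
1: hit
0: hit
1: hit
7: miss, evict 6, frames [9, 0, 1, 7]

{0, 1, 7, 9}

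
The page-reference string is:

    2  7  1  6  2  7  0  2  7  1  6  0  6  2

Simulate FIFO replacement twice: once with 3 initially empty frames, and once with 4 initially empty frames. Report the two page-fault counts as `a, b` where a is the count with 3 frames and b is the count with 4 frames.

10, 11

3 frames: F F F F F F F . . F F . . F → 10 faults.
4 frames: F F F F . . F F F F F F . F → 11 faults.
11 > 10: adding a frame increased faults — Belady's anomaly.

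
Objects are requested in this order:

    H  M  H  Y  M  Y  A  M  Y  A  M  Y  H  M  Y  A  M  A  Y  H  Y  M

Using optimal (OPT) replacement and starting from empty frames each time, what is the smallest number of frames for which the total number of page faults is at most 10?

3

f=1: 22 faults
f=2: 12 faults
f=3: 7 faults
f=4: 4 faults
Smallest f with faults ≤ 10 is 3.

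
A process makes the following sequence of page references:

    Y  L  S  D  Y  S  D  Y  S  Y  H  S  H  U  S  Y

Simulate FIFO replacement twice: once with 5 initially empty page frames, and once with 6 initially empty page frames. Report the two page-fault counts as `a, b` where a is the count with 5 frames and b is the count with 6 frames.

5 frames: F F F F . . . . . . F . . F . F → 7 faults.
6 frames: F F F F . . . . . . F . . F . . → 6 faults.
6 < 7: adding a frame reduced faults, as is typical.

7, 6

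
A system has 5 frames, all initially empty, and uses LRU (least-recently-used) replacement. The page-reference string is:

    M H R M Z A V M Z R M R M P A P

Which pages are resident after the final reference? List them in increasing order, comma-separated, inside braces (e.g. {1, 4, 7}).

M → fault, frames (M)
H → fault, frames (M H)
R → fault, frames (M H R)
M → hit
Z → fault, frames (H R M Z)
A → fault, frames (H R M Z A)
V → fault, evict H, frames (R M Z A V)
M → hit
Z → hit
R → hit
M → hit
R → hit
M → hit
P → fault, evict A, frames (V Z R M P)
A → fault, evict V, frames (Z R M P A)
P → hit

{A, M, P, R, Z}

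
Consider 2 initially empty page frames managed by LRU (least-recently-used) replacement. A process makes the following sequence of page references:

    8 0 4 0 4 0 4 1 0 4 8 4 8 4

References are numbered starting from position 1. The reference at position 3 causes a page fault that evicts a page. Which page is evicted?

8

pos 1: 8 → fault, frames {8}
pos 2: 0 → fault, frames {8,0}
pos 3: 4 → fault, evict 8, frames {0,4}
At position 3, page 8 is evicted.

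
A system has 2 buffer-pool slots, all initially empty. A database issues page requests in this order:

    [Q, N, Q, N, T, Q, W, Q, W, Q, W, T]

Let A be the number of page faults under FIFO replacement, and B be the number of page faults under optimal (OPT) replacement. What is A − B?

Under FIFO: F F . . F F F . . . . F → 6 faults.
Under OPT: F F . . F . F . . . . F → 5 faults.
A − B = 6 − 5 = 1.

1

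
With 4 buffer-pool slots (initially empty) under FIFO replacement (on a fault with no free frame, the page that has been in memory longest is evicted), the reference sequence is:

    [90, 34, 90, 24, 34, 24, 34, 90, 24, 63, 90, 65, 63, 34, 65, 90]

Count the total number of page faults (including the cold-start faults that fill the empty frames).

6

90: fault, frames {90}
34: fault, frames {90,34}
90: hit
24: fault, frames {90,34,24}
34: hit
24: hit
34: hit
90: hit
24: hit
63: fault, frames {90,34,24,63}
90: hit
65: fault, evict 90, frames {34,24,63,65}
63: hit
34: hit
65: hit
90: fault, evict 34, frames {24,63,65,90}
Page faults: 6.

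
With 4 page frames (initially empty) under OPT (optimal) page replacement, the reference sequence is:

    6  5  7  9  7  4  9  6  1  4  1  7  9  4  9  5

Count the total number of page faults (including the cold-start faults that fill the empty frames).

7

6 -> fault, frames (6)
5 -> fault, frames (6 5)
7 -> fault, frames (6 5 7)
9 -> fault, frames (6 5 7 9)
7 -> hit
4 -> fault, evict 5, frames (6 7 9 4)
9 -> hit
6 -> hit
1 -> fault, evict 6, frames (7 9 4 1)
4 -> hit
1 -> hit
7 -> hit
9 -> hit
4 -> hit
9 -> hit
5 -> fault, evict 1, frames (7 9 4 5)
Page faults: 7.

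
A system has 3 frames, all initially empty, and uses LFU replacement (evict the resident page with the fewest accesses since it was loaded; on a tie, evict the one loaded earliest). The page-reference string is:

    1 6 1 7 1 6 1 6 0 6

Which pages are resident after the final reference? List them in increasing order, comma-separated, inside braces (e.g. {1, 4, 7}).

1 -> miss, frames (1)
6 -> miss, frames (1 6)
1 -> hit
7 -> miss, frames (1 6 7)
1 -> hit
6 -> hit
1 -> hit
6 -> hit
0 -> miss, evict 7, frames (1 6 0)
6 -> hit

{0, 1, 6}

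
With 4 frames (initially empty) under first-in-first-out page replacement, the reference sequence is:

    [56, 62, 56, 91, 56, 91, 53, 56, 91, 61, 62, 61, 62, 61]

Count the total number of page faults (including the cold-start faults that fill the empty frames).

5

56 → miss, frames [56]
62 → miss, frames [56, 62]
56 → hit
91 → miss, frames [56, 62, 91]
56 → hit
91 → hit
53 → miss, frames [56, 62, 91, 53]
56 → hit
91 → hit
61 → miss, evict 56, frames [62, 91, 53, 61]
62 → hit
61 → hit
62 → hit
61 → hit
Page faults: 5.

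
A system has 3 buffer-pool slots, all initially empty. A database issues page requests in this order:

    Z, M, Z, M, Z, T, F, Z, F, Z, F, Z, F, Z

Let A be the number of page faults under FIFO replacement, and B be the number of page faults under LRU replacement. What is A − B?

Under FIFO: F F . . . F F F . . . . . . → 5 faults.
Under LRU: F F . . . F F . . . . . . . → 4 faults.
A − B = 5 − 4 = 1.

1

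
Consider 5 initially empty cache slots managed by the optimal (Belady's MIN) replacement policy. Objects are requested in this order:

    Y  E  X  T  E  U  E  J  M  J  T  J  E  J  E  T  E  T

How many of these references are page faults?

Y → miss, frames [Y]
E → miss, frames [Y, E]
X → miss, frames [Y, E, X]
T → miss, frames [Y, E, X, T]
E → hit
U → miss, frames [Y, E, X, T, U]
E → hit
J → miss, evict U, frames [Y, E, X, T, J]
M → miss, evict X, frames [Y, E, T, J, M]
J → hit
T → hit
J → hit
E → hit
J → hit
E → hit
T → hit
E → hit
T → hit
Page faults: 7.

7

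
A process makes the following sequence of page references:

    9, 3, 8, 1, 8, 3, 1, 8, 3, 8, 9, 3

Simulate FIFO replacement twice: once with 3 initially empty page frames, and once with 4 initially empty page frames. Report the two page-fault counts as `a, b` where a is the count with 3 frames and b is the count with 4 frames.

3 frames: F F F F . . . . . . F F → 6 faults.
4 frames: F F F F . . . . . . . . → 4 faults.
4 < 6: adding a frame reduced faults, as is typical.

6, 4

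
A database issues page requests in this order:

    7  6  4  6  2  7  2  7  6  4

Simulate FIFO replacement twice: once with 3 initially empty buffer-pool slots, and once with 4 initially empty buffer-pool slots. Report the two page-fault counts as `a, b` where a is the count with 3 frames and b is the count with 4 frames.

7, 4

3 frames: F F F . F F . . F F → 7 faults.
4 frames: F F F . F . . . . . → 4 faults.
4 < 7: adding a frame reduced faults, as is typical.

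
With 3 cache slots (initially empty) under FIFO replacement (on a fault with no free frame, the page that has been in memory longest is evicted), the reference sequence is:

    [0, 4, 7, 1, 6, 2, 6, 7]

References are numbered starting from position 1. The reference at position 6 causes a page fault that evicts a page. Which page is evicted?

pos 1: 0 → fault, frames (0)
pos 2: 4 → fault, frames (0 4)
pos 3: 7 → fault, frames (0 4 7)
pos 4: 1 → fault, evict 0, frames (4 7 1)
pos 5: 6 → fault, evict 4, frames (7 1 6)
pos 6: 2 → fault, evict 7, frames (1 6 2)
At position 6, page 7 is evicted.

7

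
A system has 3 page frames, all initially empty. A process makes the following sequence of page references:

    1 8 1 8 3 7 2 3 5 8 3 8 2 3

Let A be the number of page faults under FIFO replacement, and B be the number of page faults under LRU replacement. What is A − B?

Under FIFO: F F . . F F F . F F F . F . → 9 faults.
Under LRU: F F . . F F F . F F . . F . → 8 faults.
A − B = 9 − 8 = 1.

1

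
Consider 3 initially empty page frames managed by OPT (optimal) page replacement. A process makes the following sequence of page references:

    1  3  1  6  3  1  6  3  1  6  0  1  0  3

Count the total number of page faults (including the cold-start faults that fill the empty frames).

4

1 → fault, frames (1)
3 → fault, frames (1 3)
1 → hit
6 → fault, frames (1 3 6)
3 → hit
1 → hit
6 → hit
3 → hit
1 → hit
6 → hit
0 → fault, evict 6, frames (1 3 0)
1 → hit
0 → hit
3 → hit
Page faults: 4.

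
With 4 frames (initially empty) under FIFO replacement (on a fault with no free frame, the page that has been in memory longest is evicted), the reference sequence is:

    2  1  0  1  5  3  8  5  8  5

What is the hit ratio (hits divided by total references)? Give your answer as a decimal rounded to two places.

0.40

2 -> fault, frames {2}
1 -> fault, frames {2,1}
0 -> fault, frames {2,1,0}
1 -> hit
5 -> fault, frames {2,1,0,5}
3 -> fault, evict 2, frames {1,0,5,3}
8 -> fault, evict 1, frames {0,5,3,8}
5 -> hit
8 -> hit
5 -> hit
Hits: 4 of 10 references → 4/10 = 0.4000.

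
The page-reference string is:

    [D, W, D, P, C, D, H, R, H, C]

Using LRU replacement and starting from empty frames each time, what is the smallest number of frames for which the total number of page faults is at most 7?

f=1: 10 faults
f=2: 8 faults
f=3: 7 faults
f=4: 6 faults
f=5: 6 faults
f=6: 6 faults
Smallest f with faults ≤ 7 is 3.

3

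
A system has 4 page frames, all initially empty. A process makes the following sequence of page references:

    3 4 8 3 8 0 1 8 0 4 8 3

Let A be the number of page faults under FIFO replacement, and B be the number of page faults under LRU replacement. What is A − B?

Under FIFO: F F F . . F F . . . . F → 6 faults.
Under LRU: F F F . . F F . . F . F → 7 faults.
A − B = 6 − 7 = -1.

-1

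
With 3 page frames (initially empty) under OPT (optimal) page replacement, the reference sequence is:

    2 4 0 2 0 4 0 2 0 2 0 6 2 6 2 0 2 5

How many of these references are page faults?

5

2: miss, frames (2)
4: miss, frames (2 4)
0: miss, frames (2 4 0)
2: hit
0: hit
4: hit
0: hit
2: hit
0: hit
2: hit
0: hit
6: miss, evict 4, frames (2 0 6)
2: hit
6: hit
2: hit
0: hit
2: hit
5: miss, evict 6, frames (2 0 5)
Page faults: 5.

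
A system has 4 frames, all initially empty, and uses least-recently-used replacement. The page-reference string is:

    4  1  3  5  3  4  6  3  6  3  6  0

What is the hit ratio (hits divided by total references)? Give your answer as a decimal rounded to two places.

4: fault, frames {4}
1: fault, frames {4,1}
3: fault, frames {4,1,3}
5: fault, frames {4,1,3,5}
3: hit
4: hit
6: fault, evict 1, frames {5,3,4,6}
3: hit
6: hit
3: hit
6: hit
0: fault, evict 5, frames {4,3,6,0}
Hits: 6 of 12 references → 6/12 = 0.5000.

0.50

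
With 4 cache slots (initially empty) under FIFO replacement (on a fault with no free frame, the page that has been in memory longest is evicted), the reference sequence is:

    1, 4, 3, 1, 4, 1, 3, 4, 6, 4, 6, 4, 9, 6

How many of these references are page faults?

1: miss, frames {1}
4: miss, frames {1,4}
3: miss, frames {1,4,3}
1: hit
4: hit
1: hit
3: hit
4: hit
6: miss, frames {1,4,3,6}
4: hit
6: hit
4: hit
9: miss, evict 1, frames {4,3,6,9}
6: hit
Page faults: 5.

5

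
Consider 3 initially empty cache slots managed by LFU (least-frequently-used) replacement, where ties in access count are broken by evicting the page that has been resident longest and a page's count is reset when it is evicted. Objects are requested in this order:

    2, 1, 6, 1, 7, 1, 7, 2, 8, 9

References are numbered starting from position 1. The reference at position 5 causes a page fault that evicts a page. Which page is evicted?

pos 1: 2 → fault, frames (2)
pos 2: 1 → fault, frames (2 1)
pos 3: 6 → fault, frames (2 1 6)
pos 4: 1 → hit
pos 5: 7 → fault, evict 2, frames (1 6 7)
At position 5, page 2 is evicted.

2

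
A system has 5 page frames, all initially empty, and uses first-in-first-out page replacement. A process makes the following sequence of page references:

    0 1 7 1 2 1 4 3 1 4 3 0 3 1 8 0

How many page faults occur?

9

0 → fault, frames [0]
1 → fault, frames [0, 1]
7 → fault, frames [0, 1, 7]
1 → hit
2 → fault, frames [0, 1, 7, 2]
1 → hit
4 → fault, frames [0, 1, 7, 2, 4]
3 → fault, evict 0, frames [1, 7, 2, 4, 3]
1 → hit
4 → hit
3 → hit
0 → fault, evict 1, frames [7, 2, 4, 3, 0]
3 → hit
1 → fault, evict 7, frames [2, 4, 3, 0, 1]
8 → fault, evict 2, frames [4, 3, 0, 1, 8]
0 → hit
Page faults: 9.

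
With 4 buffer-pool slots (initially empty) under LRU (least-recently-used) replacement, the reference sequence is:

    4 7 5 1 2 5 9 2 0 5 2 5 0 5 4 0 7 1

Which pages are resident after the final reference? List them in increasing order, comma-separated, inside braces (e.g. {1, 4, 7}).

{0, 1, 4, 7}

4 → miss, frames (4)
7 → miss, frames (4 7)
5 → miss, frames (4 7 5)
1 → miss, frames (4 7 5 1)
2 → miss, evict 4, frames (7 5 1 2)
5 → hit
9 → miss, evict 7, frames (1 2 5 9)
2 → hit
0 → miss, evict 1, frames (5 9 2 0)
5 → hit
2 → hit
5 → hit
0 → hit
5 → hit
4 → miss, evict 9, frames (2 0 5 4)
0 → hit
7 → miss, evict 2, frames (5 4 0 7)
1 → miss, evict 5, frames (4 0 7 1)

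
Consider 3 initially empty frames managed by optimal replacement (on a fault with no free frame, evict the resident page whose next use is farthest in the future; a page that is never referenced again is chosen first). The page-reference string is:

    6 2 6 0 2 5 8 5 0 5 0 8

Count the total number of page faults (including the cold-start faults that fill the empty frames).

6 -> miss, frames {6}
2 -> miss, frames {6,2}
6 -> hit
0 -> miss, frames {6,2,0}
2 -> hit
5 -> miss, evict 2, frames {6,0,5}
8 -> miss, evict 6, frames {0,5,8}
5 -> hit
0 -> hit
5 -> hit
0 -> hit
8 -> hit
Page faults: 5.

5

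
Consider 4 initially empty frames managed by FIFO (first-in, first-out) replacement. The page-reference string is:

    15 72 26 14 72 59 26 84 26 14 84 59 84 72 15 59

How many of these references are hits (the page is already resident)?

8

15 → miss, frames [15]
72 → miss, frames [15, 72]
26 → miss, frames [15, 72, 26]
14 → miss, frames [15, 72, 26, 14]
72 → hit
59 → miss, evict 15, frames [72, 26, 14, 59]
26 → hit
84 → miss, evict 72, frames [26, 14, 59, 84]
26 → hit
14 → hit
84 → hit
59 → hit
84 → hit
72 → miss, evict 26, frames [14, 59, 84, 72]
15 → miss, evict 14, frames [59, 84, 72, 15]
59 → hit
Hits: 8.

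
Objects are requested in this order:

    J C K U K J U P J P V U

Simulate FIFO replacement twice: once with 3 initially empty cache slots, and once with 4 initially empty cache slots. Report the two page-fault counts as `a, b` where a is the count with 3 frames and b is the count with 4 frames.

8, 7

3 frames: F F F F . F . F . . F F → 8 faults.
4 frames: F F F F . . . F F . F . → 7 faults.
7 < 8: adding a frame reduced faults, as is typical.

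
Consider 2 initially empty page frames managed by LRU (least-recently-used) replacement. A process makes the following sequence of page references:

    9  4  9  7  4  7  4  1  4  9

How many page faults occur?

9 -> fault, frames [9]
4 -> fault, frames [9, 4]
9 -> hit
7 -> fault, evict 4, frames [9, 7]
4 -> fault, evict 9, frames [7, 4]
7 -> hit
4 -> hit
1 -> fault, evict 7, frames [4, 1]
4 -> hit
9 -> fault, evict 1, frames [4, 9]
Page faults: 6.

6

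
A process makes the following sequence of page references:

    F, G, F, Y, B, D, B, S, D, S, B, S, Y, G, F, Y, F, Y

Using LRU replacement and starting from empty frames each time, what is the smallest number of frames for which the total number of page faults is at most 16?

2

f=1: 18 faults
f=2: 12 faults
f=3: 9 faults
f=4: 8 faults
f=5: 8 faults
f=6: 6 faults
Smallest f with faults ≤ 16 is 2.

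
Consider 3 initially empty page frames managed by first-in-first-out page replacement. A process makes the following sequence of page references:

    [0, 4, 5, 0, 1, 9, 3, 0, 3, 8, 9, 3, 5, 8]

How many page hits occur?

0: fault, frames {0}
4: fault, frames {0,4}
5: fault, frames {0,4,5}
0: hit
1: fault, evict 0, frames {4,5,1}
9: fault, evict 4, frames {5,1,9}
3: fault, evict 5, frames {1,9,3}
0: fault, evict 1, frames {9,3,0}
3: hit
8: fault, evict 9, frames {3,0,8}
9: fault, evict 3, frames {0,8,9}
3: fault, evict 0, frames {8,9,3}
5: fault, evict 8, frames {9,3,5}
8: fault, evict 9, frames {3,5,8}
Hits: 2.

2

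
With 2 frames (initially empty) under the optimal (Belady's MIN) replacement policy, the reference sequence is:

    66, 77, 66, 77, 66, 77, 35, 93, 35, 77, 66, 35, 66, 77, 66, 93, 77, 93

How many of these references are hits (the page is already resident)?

10

66 -> fault, frames (66)
77 -> fault, frames (66 77)
66 -> hit
77 -> hit
66 -> hit
77 -> hit
35 -> fault, evict 66, frames (77 35)
93 -> fault, evict 77, frames (35 93)
35 -> hit
77 -> fault, evict 93, frames (35 77)
66 -> fault, evict 77, frames (35 66)
35 -> hit
66 -> hit
77 -> fault, evict 35, frames (66 77)
66 -> hit
93 -> fault, evict 66, frames (77 93)
77 -> hit
93 -> hit
Hits: 10.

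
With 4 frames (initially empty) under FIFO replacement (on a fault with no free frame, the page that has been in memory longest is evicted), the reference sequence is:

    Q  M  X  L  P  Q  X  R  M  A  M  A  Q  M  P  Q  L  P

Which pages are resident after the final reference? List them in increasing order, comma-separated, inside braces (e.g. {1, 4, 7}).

{A, L, P, Q}

Q → fault, frames (Q)
M → fault, frames (Q M)
X → fault, frames (Q M X)
L → fault, frames (Q M X L)
P → fault, evict Q, frames (M X L P)
Q → fault, evict M, frames (X L P Q)
X → hit
R → fault, evict X, frames (L P Q R)
M → fault, evict L, frames (P Q R M)
A → fault, evict P, frames (Q R M A)
M → hit
A → hit
Q → hit
M → hit
P → fault, evict Q, frames (R M A P)
Q → fault, evict R, frames (M A P Q)
L → fault, evict M, frames (A P Q L)
P → hit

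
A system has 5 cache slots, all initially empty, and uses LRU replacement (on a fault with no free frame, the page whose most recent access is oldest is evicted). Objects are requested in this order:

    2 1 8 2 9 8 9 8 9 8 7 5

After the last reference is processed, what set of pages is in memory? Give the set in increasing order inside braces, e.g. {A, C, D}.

2: fault, frames [2]
1: fault, frames [2, 1]
8: fault, frames [2, 1, 8]
2: hit
9: fault, frames [1, 8, 2, 9]
8: hit
9: hit
8: hit
9: hit
8: hit
7: fault, frames [1, 2, 9, 8, 7]
5: fault, evict 1, frames [2, 9, 8, 7, 5]

{2, 5, 7, 8, 9}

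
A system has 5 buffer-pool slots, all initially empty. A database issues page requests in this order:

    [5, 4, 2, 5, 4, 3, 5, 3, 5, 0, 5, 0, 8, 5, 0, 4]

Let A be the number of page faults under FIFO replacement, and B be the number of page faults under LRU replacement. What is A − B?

2

Under FIFO: F F F . . F . . . F . . F F . F → 8 faults.
Under LRU: F F F . . F . . . F . . F . . . → 6 faults.
A − B = 8 − 6 = 2.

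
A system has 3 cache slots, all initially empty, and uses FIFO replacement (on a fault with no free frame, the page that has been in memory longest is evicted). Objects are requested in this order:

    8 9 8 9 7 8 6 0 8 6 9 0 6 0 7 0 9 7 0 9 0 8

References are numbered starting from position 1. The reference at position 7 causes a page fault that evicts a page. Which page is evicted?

pos 1: 8 -> fault, frames [8]
pos 2: 9 -> fault, frames [8, 9]
pos 3: 8 -> hit
pos 4: 9 -> hit
pos 5: 7 -> fault, frames [8, 9, 7]
pos 6: 8 -> hit
pos 7: 6 -> fault, evict 8, frames [9, 7, 6]
At position 7, page 8 is evicted.

8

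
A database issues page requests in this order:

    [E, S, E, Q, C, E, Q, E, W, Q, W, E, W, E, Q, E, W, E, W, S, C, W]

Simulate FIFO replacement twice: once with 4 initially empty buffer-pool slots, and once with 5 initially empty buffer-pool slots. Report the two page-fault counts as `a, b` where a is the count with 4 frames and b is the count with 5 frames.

7, 5

4 frames: F F . F F . . . F . . F . . . . . . . F . . → 7 faults.
5 frames: F F . F F . . . F . . . . . . . . . . . . . → 5 faults.
5 < 7: adding a frame reduced faults, as is typical.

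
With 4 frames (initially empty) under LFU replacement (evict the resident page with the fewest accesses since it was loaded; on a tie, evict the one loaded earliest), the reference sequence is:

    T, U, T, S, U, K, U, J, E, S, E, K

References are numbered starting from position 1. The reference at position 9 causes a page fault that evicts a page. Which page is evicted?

K

pos 1: T: fault, frames (T)
pos 2: U: fault, frames (T U)
pos 3: T: hit
pos 4: S: fault, frames (T U S)
pos 5: U: hit
pos 6: K: fault, frames (T U S K)
pos 7: U: hit
pos 8: J: fault, evict S, frames (T U K J)
pos 9: E: fault, evict K, frames (T U J E)
At position 9, page K is evicted.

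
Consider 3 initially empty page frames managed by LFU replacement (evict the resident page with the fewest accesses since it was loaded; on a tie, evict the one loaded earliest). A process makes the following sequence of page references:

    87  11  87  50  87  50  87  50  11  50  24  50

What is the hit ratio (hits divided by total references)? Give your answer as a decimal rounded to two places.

87: fault, frames [87]
11: fault, frames [87, 11]
87: hit
50: fault, frames [87, 11, 50]
87: hit
50: hit
87: hit
50: hit
11: hit
50: hit
24: fault, evict 11, frames [87, 50, 24]
50: hit
Hits: 8 of 12 references → 8/12 = 0.6667.

0.67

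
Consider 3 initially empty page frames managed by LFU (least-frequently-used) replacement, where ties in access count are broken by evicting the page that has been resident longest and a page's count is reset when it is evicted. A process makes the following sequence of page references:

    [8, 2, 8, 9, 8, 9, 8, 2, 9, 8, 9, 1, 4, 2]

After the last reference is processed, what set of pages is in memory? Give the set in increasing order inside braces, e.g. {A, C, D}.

8 → fault, frames (8)
2 → fault, frames (8 2)
8 → hit
9 → fault, frames (8 2 9)
8 → hit
9 → hit
8 → hit
2 → hit
9 → hit
8 → hit
9 → hit
1 → fault, evict 2, frames (8 9 1)
4 → fault, evict 1, frames (8 9 4)
2 → fault, evict 4, frames (8 9 2)

{2, 8, 9}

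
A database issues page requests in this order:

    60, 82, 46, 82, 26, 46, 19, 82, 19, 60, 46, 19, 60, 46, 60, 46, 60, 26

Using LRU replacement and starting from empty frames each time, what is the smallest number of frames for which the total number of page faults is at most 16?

2

f=1: 18 faults
f=2: 13 faults
f=3: 9 faults
f=4: 7 faults
f=5: 5 faults
Smallest f with faults ≤ 16 is 2.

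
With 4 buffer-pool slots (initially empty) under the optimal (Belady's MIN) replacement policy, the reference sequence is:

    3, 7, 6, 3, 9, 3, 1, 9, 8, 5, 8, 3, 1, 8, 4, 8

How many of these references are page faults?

8

3 -> fault, frames [3]
7 -> fault, frames [3, 7]
6 -> fault, frames [3, 7, 6]
3 -> hit
9 -> fault, frames [3, 7, 6, 9]
3 -> hit
1 -> fault, evict 6, frames [3, 7, 9, 1]
9 -> hit
8 -> fault, evict 9, frames [3, 7, 1, 8]
5 -> fault, evict 7, frames [3, 1, 8, 5]
8 -> hit
3 -> hit
1 -> hit
8 -> hit
4 -> fault, evict 5, frames [3, 1, 8, 4]
8 -> hit
Page faults: 8.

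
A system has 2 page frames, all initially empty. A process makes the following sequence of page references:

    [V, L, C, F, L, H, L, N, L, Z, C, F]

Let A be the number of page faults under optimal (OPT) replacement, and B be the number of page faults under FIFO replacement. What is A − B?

-2

Under OPT: F F F F . F . F . F F F → 9 faults.
Under FIFO: F F F F F F . F F F F F → 11 faults.
A − B = 9 − 11 = -2.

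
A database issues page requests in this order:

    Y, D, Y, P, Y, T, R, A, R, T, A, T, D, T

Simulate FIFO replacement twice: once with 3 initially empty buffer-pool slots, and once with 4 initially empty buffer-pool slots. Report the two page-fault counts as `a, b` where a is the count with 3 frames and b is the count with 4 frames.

8, 7

3 frames: F F . F . F F F . . . . F F → 8 faults.
4 frames: F F . F . F F F . . . . F . → 7 faults.
7 < 8: adding a frame reduced faults, as is typical.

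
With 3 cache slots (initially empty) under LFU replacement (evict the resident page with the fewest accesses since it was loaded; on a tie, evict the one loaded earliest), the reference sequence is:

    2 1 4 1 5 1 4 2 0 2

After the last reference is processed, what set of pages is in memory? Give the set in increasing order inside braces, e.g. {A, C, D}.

{1, 2, 4}

2 -> fault, frames {2}
1 -> fault, frames {2,1}
4 -> fault, frames {2,1,4}
1 -> hit
5 -> fault, evict 2, frames {1,4,5}
1 -> hit
4 -> hit
2 -> fault, evict 5, frames {1,4,2}
0 -> fault, evict 2, frames {1,4,0}
2 -> fault, evict 0, frames {1,4,2}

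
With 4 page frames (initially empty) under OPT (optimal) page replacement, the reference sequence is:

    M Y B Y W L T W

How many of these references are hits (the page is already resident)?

M: miss, frames [M]
Y: miss, frames [M, Y]
B: miss, frames [M, Y, B]
Y: hit
W: miss, frames [M, Y, B, W]
L: miss, evict B, frames [M, Y, W, L]
T: miss, evict L, frames [M, Y, W, T]
W: hit
Hits: 2.

2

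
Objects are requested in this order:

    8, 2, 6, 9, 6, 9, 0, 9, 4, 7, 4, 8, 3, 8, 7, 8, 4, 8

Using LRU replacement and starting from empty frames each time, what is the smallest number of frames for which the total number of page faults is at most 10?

4

f=1: 18 faults
f=2: 11 faults
f=3: 11 faults
f=4: 9 faults
f=5: 9 faults
f=6: 9 faults
f=7: 8 faults
f=8: 8 faults
Smallest f with faults ≤ 10 is 4.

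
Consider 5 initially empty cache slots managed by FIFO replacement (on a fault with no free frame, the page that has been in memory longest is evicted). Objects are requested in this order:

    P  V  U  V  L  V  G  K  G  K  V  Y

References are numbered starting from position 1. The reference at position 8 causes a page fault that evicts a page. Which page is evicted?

pos 1: P → fault, frames (P)
pos 2: V → fault, frames (P V)
pos 3: U → fault, frames (P V U)
pos 4: V → hit
pos 5: L → fault, frames (P V U L)
pos 6: V → hit
pos 7: G → fault, frames (P V U L G)
pos 8: K → fault, evict P, frames (V U L G K)
At position 8, page P is evicted.

P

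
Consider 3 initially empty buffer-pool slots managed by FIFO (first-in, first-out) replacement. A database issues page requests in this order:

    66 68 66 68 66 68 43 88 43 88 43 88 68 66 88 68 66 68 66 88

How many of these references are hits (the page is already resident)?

14

66 -> miss, frames (66)
68 -> miss, frames (66 68)
66 -> hit
68 -> hit
66 -> hit
68 -> hit
43 -> miss, frames (66 68 43)
88 -> miss, evict 66, frames (68 43 88)
43 -> hit
88 -> hit
43 -> hit
88 -> hit
68 -> hit
66 -> miss, evict 68, frames (43 88 66)
88 -> hit
68 -> miss, evict 43, frames (88 66 68)
66 -> hit
68 -> hit
66 -> hit
88 -> hit
Hits: 14.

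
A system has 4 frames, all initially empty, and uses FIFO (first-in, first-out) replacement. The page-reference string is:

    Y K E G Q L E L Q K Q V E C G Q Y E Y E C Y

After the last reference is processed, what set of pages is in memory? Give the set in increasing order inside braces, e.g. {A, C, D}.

Y → miss, frames (Y)
K → miss, frames (Y K)
E → miss, frames (Y K E)
G → miss, frames (Y K E G)
Q → miss, evict Y, frames (K E G Q)
L → miss, evict K, frames (E G Q L)
E → hit
L → hit
Q → hit
K → miss, evict E, frames (G Q L K)
Q → hit
V → miss, evict G, frames (Q L K V)
E → miss, evict Q, frames (L K V E)
C → miss, evict L, frames (K V E C)
G → miss, evict K, frames (V E C G)
Q → miss, evict V, frames (E C G Q)
Y → miss, evict E, frames (C G Q Y)
E → miss, evict C, frames (G Q Y E)
Y → hit
E → hit
C → miss, evict G, frames (Q Y E C)
Y → hit

{C, E, Q, Y}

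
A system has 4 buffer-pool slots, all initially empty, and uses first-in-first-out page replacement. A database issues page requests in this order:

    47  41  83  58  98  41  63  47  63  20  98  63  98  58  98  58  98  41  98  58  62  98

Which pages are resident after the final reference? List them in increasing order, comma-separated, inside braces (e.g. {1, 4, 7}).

47 → fault, frames {47}
41 → fault, frames {47,41}
83 → fault, frames {47,41,83}
58 → fault, frames {47,41,83,58}
98 → fault, evict 47, frames {41,83,58,98}
41 → hit
63 → fault, evict 41, frames {83,58,98,63}
47 → fault, evict 83, frames {58,98,63,47}
63 → hit
20 → fault, evict 58, frames {98,63,47,20}
98 → hit
63 → hit
98 → hit
58 → fault, evict 98, frames {63,47,20,58}
98 → fault, evict 63, frames {47,20,58,98}
58 → hit
98 → hit
41 → fault, evict 47, frames {20,58,98,41}
98 → hit
58 → hit
62 → fault, evict 20, frames {58,98,41,62}
98 → hit

{41, 58, 62, 98}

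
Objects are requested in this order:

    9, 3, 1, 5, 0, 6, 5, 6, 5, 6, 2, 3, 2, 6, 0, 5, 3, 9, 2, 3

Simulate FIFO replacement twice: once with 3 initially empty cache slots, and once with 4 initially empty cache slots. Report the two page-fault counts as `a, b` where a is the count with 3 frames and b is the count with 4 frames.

3 frames: F F F F F F . . . . F F . . F F . F F F → 13 faults.
4 frames: F F F F F F . . . . F F . . . F . F . . → 10 faults.
10 < 13: adding a frame reduced faults, as is typical.

13, 10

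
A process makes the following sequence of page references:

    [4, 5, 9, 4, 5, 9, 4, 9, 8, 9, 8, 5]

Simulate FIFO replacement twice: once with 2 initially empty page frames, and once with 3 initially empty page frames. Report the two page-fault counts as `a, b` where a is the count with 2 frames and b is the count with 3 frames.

2 frames: F F F F F F F . F F . F → 10 faults.
3 frames: F F F . . . . . F . . . → 4 faults.
4 < 10: adding a frame reduced faults, as is typical.

10, 4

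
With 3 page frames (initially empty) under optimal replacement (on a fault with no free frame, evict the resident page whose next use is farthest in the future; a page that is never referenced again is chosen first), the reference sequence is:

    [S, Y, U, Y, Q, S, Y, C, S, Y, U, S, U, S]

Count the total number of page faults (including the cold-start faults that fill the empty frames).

6

S -> miss, frames [S]
Y -> miss, frames [S, Y]
U -> miss, frames [S, Y, U]
Y -> hit
Q -> miss, evict U, frames [S, Y, Q]
S -> hit
Y -> hit
C -> miss, evict Q, frames [S, Y, C]
S -> hit
Y -> hit
U -> miss, evict C, frames [S, Y, U]
S -> hit
U -> hit
S -> hit
Page faults: 6.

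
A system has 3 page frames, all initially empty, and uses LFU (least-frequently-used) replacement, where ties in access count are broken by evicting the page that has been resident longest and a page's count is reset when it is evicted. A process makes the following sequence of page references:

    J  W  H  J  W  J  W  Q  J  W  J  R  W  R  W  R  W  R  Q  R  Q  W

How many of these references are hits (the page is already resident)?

J -> fault, frames {J}
W -> fault, frames {J,W}
H -> fault, frames {J,W,H}
J -> hit
W -> hit
J -> hit
W -> hit
Q -> fault, evict H, frames {J,W,Q}
J -> hit
W -> hit
J -> hit
R -> fault, evict Q, frames {J,W,R}
W -> hit
R -> hit
W -> hit
R -> hit
W -> hit
R -> hit
Q -> fault, evict R, frames {J,W,Q}
R -> fault, evict Q, frames {J,W,R}
Q -> fault, evict R, frames {J,W,Q}
W -> hit
Hits: 14.

14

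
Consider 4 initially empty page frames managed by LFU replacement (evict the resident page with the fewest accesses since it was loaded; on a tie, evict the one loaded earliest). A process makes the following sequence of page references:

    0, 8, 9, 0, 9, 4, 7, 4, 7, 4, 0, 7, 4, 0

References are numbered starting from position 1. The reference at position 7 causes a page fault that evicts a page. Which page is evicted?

pos 1: 0 → miss, frames [0]
pos 2: 8 → miss, frames [0, 8]
pos 3: 9 → miss, frames [0, 8, 9]
pos 4: 0 → hit
pos 5: 9 → hit
pos 6: 4 → miss, frames [0, 8, 9, 4]
pos 7: 7 → miss, evict 8, frames [0, 9, 4, 7]
At position 7, page 8 is evicted.

8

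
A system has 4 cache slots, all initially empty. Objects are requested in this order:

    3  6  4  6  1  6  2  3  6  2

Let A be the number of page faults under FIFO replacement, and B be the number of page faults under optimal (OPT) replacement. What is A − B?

Under FIFO: F F F . F . F F F . → 7 faults.
Under OPT: F F F . F . F . . . → 5 faults.
A − B = 7 − 5 = 2.

2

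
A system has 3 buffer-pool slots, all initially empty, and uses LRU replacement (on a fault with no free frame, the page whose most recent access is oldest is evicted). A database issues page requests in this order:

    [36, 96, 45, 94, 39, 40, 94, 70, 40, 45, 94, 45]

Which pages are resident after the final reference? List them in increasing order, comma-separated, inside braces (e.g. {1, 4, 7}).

{40, 45, 94}

36 → miss, frames {36}
96 → miss, frames {36,96}
45 → miss, frames {36,96,45}
94 → miss, evict 36, frames {96,45,94}
39 → miss, evict 96, frames {45,94,39}
40 → miss, evict 45, frames {94,39,40}
94 → hit
70 → miss, evict 39, frames {40,94,70}
40 → hit
45 → miss, evict 94, frames {70,40,45}
94 → miss, evict 70, frames {40,45,94}
45 → hit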